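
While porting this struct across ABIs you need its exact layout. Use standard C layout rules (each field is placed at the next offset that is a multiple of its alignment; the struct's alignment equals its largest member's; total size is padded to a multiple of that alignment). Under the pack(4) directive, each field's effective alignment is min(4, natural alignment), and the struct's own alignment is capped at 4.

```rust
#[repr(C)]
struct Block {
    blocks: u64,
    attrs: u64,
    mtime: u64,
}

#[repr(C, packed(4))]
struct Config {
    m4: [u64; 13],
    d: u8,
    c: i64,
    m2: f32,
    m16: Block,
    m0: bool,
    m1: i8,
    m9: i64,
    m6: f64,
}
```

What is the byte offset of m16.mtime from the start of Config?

Block: 0..8  blocks  (8B, 8-aligned); 8..16  attrs  (8B, 8-aligned); 16..24  mtime  (8B, 8-aligned); sizeof = 24, alignof = 8
0..104  m4  (104B, 4-aligned)
104..105  d  (1B, 1-aligned)
105..108  -- padding (3B)
108..116  c  (8B, 4-aligned)
116..120  m2  (4B, 4-aligned)
120..144  m16  (24B, 4-aligned)
within Block: mtime at 16
120 + 16 = 136

136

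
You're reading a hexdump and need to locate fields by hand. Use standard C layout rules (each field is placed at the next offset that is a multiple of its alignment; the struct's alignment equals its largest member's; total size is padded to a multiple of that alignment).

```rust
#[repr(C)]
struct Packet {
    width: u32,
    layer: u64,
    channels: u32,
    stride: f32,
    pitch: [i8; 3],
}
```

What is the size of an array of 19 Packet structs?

608

width at 0 (size 4, align 4) → ends 4
pad 4 to align 8 for layer
layer at 8 (size 8, align 8) → ends 16
channels at 16 (size 4, align 4) → ends 20
stride at 20 (size 4, align 4) → ends 24
pitch at 24 (size 3, align 1) → ends 27
tail pad 5 to reach multiple of 8
total 32 bytes, alignment 8
array of 19: 19 × 32 = 608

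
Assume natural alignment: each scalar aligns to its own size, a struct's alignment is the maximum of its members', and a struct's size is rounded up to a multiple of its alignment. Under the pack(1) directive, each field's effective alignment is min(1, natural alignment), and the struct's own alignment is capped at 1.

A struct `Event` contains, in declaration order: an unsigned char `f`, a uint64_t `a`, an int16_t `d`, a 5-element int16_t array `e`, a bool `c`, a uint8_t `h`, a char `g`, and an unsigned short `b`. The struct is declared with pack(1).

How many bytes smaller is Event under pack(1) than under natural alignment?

natural layout:
  @0: f [1B, align 1] → 1
  +7 pad (align 8)
  @8: a [8B, align 8] → 16
  @16: d [2B, align 2] → 18
  @18: e [10B, align 2] → 28
  @28: c [1B, align 1] → 29
  @29: h [1B, align 1] → 30
  @30: g [1B, align 1] → 31
  +1 pad (align 2)
  @32: b [2B, align 2] → 34
  +6 tail pad (align 8)
  size 40, align 8
packed(1) layout:
  @0: f [1B, align 1] → 1
  @1: a [8B, align 1] → 9
  @9: d [2B, align 1] → 11
  @11: e [10B, align 1] → 21
  @21: c [1B, align 1] → 22
  @22: h [1B, align 1] → 23
  @23: g [1B, align 1] → 24
  @24: b [2B, align 1] → 26
  size 26, align 1
40 − 26 = 14

14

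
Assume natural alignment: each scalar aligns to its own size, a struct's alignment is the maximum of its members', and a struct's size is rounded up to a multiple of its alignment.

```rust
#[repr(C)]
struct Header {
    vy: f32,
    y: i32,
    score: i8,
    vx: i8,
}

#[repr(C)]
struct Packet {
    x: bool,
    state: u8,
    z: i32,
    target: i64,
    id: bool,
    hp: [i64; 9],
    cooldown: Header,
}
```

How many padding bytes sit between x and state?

Header: vy at 0 (size 4, align 4) → ends 4; y at 4 (size 4, align 4) → ends 8; score at 8 (size 1, align 1) → ends 9; vx at 9 (size 1, align 1) → ends 10; tail pad 2 to reach multiple of 4; total 12 bytes, alignment 4
x at 0 (size 1, align 1) → ends 1
state at 1 (size 1, align 1) → ends 2

0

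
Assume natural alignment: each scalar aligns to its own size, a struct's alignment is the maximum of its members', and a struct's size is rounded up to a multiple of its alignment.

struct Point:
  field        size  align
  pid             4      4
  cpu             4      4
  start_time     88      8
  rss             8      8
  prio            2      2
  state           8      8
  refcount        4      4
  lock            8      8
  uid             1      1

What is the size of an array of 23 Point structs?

3312

pid at 0 (size 4, align 4) → ends 4
cpu at 4 (size 4, align 4) → ends 8
start_time at 8 (size 88, align 8) → ends 96
rss at 96 (size 8, align 8) → ends 104
prio at 104 (size 2, align 2) → ends 106
pad 6 to align 8 for state
state at 112 (size 8, align 8) → ends 120
refcount at 120 (size 4, align 4) → ends 124
pad 4 to align 8 for lock
lock at 128 (size 8, align 8) → ends 136
uid at 136 (size 1, align 1) → ends 137
tail pad 7 to reach multiple of 8
total 144 bytes, alignment 8
array of 23: 23 × 144 = 3312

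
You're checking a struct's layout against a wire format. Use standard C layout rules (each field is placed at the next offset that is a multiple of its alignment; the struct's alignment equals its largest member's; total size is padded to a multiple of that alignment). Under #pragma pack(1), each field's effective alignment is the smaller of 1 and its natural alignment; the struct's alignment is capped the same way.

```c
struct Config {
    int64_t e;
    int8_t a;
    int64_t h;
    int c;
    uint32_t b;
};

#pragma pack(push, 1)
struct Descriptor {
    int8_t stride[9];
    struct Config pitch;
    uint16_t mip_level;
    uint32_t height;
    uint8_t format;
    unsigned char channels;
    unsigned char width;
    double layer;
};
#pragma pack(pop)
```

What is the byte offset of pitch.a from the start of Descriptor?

17

Config: e at 0 (size 8, align 8) → ends 8; a at 8 (size 1, align 1) → ends 9; pad 7 to align 8 for h; h at 16 (size 8, align 8) → ends 24; c at 24 (size 4, align 4) → ends 28; b at 28 (size 4, align 4) → ends 32; total 32 bytes, alignment 8
stride at 0 (size 9, align 1) → ends 9
pitch at 9 (size 32, align 1) → ends 41
within Config: a at 8
9 + 8 = 17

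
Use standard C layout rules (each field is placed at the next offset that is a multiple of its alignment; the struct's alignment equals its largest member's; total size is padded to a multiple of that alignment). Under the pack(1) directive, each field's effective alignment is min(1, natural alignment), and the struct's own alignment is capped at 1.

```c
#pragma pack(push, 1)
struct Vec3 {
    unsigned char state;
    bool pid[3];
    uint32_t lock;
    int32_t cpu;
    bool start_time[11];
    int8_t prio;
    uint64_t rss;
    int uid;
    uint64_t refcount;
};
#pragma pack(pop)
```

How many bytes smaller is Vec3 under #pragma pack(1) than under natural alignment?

natural layout:
  state at 0 (size 1, align 1) → ends 1
  pid at 1 (size 3, align 1) → ends 4
  lock at 4 (size 4, align 4) → ends 8
  cpu at 8 (size 4, align 4) → ends 12
  start_time at 12 (size 11, align 1) → ends 23
  prio at 23 (size 1, align 1) → ends 24
  rss at 24 (size 8, align 8) → ends 32
  uid at 32 (size 4, align 4) → ends 36
  pad 4 to align 8 for refcount
  refcount at 40 (size 8, align 8) → ends 48
  total 48 bytes, alignment 8
packed(1) layout:
  state at 0 (size 1, align 1) → ends 1
  pid at 1 (size 3, align 1) → ends 4
  lock at 4 (size 4, align 1) → ends 8
  cpu at 8 (size 4, align 1) → ends 12
  start_time at 12 (size 11, align 1) → ends 23
  prio at 23 (size 1, align 1) → ends 24
  rss at 24 (size 8, align 1) → ends 32
  uid at 32 (size 4, align 1) → ends 36
  refcount at 36 (size 8, align 1) → ends 44
  total 44 bytes, alignment 1
48 − 44 = 4

4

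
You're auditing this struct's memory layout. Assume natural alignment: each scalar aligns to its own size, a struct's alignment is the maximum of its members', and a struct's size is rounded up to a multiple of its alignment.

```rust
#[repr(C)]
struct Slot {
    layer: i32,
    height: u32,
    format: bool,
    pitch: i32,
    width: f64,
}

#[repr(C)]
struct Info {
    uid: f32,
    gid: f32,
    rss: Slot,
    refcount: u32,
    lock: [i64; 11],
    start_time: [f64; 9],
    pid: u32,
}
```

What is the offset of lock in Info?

Slot: 0..4  layer  (4B, 4-aligned); 4..8  height  (4B, 4-aligned); 8..9  format  (1B, 1-aligned); 9..12  -- padding (3B); 12..16  pitch  (4B, 4-aligned); 16..24  width  (8B, 8-aligned); sizeof = 24, alignof = 8
0..4  uid  (4B, 4-aligned)
4..8  gid  (4B, 4-aligned)
8..32  rss  (24B, 8-aligned)
32..36  refcount  (4B, 4-aligned)
36..40  -- padding (4B)
40..128  lock  (88B, 8-aligned)

40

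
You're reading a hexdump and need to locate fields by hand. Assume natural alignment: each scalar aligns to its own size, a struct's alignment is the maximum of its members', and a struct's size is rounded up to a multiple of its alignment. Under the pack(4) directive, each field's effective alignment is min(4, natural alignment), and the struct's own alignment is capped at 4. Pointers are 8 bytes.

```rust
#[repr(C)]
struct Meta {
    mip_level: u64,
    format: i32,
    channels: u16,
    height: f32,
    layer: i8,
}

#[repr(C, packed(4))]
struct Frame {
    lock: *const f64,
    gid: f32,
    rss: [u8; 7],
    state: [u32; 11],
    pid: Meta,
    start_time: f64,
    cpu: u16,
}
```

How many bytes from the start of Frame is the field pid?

64

Meta: @0: mip_level [8B, align 8] → 8; @8: format [4B, align 4] → 12; @12: channels [2B, align 2] → 14; +2 pad (align 4); @16: height [4B, align 4] → 20; @20: layer [1B, align 1] → 21; +3 tail pad (align 8); size 24, align 8
@0: lock [8B, align 4] → 8
@8: gid [4B, align 4] → 12
@12: rss [7B, align 1] → 19
+1 pad (align 4)
@20: state [44B, align 4] → 64
@64: pid [24B, align 4] → 88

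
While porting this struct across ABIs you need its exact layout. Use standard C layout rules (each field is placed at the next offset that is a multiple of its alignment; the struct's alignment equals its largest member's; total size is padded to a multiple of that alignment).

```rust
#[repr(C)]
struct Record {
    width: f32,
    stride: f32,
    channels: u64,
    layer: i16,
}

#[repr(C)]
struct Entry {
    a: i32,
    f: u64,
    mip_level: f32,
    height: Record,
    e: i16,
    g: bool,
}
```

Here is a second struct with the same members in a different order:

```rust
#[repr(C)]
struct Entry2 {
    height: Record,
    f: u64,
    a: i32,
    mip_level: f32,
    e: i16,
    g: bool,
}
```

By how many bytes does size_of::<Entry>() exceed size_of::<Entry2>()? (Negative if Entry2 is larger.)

8

Record: @0: width [4B, align 4] → 4; @4: stride [4B, align 4] → 8; @8: channels [8B, align 8] → 16; @16: layer [2B, align 2] → 18; +6 tail pad (align 8); size 24, align 8
@0: a [4B, align 4] → 4
+4 pad (align 8)
@8: f [8B, align 8] → 16
@16: mip_level [4B, align 4] → 20
+4 pad (align 8)
@24: height [24B, align 8] → 48
@48: e [2B, align 2] → 50
@50: g [1B, align 1] → 51
+5 tail pad (align 8)
size 56, align 8
— Entry2 —
@0: height [24B, align 8] → 24
@24: f [8B, align 8] → 32
@32: a [4B, align 4] → 36
@36: mip_level [4B, align 4] → 40
@40: e [2B, align 2] → 42
@42: g [1B, align 1] → 43
+5 tail pad (align 8)
size 48, align 8
56 − 48 = 8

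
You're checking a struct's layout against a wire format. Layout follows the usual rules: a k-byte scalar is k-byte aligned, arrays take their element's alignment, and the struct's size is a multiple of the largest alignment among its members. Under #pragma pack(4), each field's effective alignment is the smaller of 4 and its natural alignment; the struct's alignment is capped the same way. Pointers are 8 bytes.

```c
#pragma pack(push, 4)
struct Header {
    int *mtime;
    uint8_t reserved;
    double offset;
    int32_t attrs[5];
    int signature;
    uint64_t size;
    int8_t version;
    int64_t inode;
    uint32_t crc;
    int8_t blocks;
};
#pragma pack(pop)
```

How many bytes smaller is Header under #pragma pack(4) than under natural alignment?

natural layout:
  0..8  mtime  (8B, 8-aligned)
  8..9  reserved  (1B, 1-aligned)
  9..16  -- padding (7B)
  16..24  offset  (8B, 8-aligned)
  24..44  attrs  (20B, 4-aligned)
  44..48  signature  (4B, 4-aligned)
  48..56  size  (8B, 8-aligned)
  56..57  version  (1B, 1-aligned)
  57..64  -- padding (7B)
  64..72  inode  (8B, 8-aligned)
  72..76  crc  (4B, 4-aligned)
  76..77  blocks  (1B, 1-aligned)
  77..80  -- tail padding (3B)
  sizeof = 80, alignof = 8
packed(4) layout:
  0..8  mtime  (8B, 4-aligned)
  8..9  reserved  (1B, 1-aligned)
  9..12  -- padding (3B)
  12..20  offset  (8B, 4-aligned)
  20..40  attrs  (20B, 4-aligned)
  40..44  signature  (4B, 4-aligned)
  44..52  size  (8B, 4-aligned)
  52..53  version  (1B, 1-aligned)
  53..56  -- padding (3B)
  56..64  inode  (8B, 4-aligned)
  64..68  crc  (4B, 4-aligned)
  68..69  blocks  (1B, 1-aligned)
  69..72  -- tail padding (3B)
  sizeof = 72, alignof = 4
80 − 72 = 8

8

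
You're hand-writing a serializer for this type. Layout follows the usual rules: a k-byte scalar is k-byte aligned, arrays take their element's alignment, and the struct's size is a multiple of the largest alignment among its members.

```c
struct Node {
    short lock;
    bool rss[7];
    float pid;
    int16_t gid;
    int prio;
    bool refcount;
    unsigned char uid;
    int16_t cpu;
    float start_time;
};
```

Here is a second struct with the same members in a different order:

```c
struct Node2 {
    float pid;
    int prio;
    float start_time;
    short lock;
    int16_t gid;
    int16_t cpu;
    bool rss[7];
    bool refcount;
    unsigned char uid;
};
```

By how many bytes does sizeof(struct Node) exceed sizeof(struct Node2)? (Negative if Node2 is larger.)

0..2  lock  (2B, 2-aligned)
2..9  rss  (7B, 1-aligned)
9..12  -- padding (3B)
12..16  pid  (4B, 4-aligned)
16..18  gid  (2B, 2-aligned)
18..20  -- padding (2B)
20..24  prio  (4B, 4-aligned)
24..25  refcount  (1B, 1-aligned)
25..26  uid  (1B, 1-aligned)
26..28  cpu  (2B, 2-aligned)
28..32  start_time  (4B, 4-aligned)
sizeof = 32, alignof = 4
— Node2 —
0..4  pid  (4B, 4-aligned)
4..8  prio  (4B, 4-aligned)
8..12  start_time  (4B, 4-aligned)
12..14  lock  (2B, 2-aligned)
14..16  gid  (2B, 2-aligned)
16..18  cpu  (2B, 2-aligned)
18..25  rss  (7B, 1-aligned)
25..26  refcount  (1B, 1-aligned)
26..27  uid  (1B, 1-aligned)
27..28  -- tail padding (1B)
sizeof = 28, alignof = 4
32 − 28 = 4

4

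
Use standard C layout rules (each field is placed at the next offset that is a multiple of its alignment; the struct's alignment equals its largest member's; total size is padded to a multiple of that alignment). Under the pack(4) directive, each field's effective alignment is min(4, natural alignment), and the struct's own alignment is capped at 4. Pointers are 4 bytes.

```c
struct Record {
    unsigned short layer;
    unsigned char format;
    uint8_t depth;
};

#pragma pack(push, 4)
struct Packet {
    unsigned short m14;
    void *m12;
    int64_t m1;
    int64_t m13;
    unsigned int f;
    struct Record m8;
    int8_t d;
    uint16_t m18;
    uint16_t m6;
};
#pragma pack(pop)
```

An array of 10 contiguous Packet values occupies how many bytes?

400

Record: @0: layer [2B, align 2] → 2; @2: format [1B, align 1] → 3; @3: depth [1B, align 1] → 4; size 4, align 2
@0: m14 [2B, align 2] → 2
+2 pad (align 4)
@4: m12 [4B, align 4] → 8
@8: m1 [8B, align 4] → 16
@16: m13 [8B, align 4] → 24
@24: f [4B, align 4] → 28
@28: m8 [4B, align 2] → 32
@32: d [1B, align 1] → 33
+1 pad (align 2)
@34: m18 [2B, align 2] → 36
@36: m6 [2B, align 2] → 38
+2 tail pad (align 4)
size 40, align 4
array of 10: 10 × 40 = 400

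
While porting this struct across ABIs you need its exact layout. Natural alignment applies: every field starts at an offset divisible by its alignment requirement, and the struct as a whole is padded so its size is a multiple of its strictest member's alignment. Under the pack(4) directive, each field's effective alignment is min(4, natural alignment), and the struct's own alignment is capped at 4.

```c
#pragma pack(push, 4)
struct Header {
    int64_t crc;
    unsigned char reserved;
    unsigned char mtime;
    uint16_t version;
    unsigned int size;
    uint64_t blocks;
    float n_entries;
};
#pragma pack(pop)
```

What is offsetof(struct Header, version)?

10

@0: crc [8B, align 4] → 8
@8: reserved [1B, align 1] → 9
@9: mtime [1B, align 1] → 10
@10: version [2B, align 2] → 12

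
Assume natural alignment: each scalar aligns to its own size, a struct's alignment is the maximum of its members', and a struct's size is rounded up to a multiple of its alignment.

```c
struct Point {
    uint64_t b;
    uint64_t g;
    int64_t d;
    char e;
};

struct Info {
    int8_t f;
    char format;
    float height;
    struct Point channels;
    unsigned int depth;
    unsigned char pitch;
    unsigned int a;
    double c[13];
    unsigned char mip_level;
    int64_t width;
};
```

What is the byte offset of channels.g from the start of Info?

Point: 0..8  b  (8B, 8-aligned); 8..16  g  (8B, 8-aligned); 16..24  d  (8B, 8-aligned); 24..25  e  (1B, 1-aligned); 25..32  -- tail padding (7B); sizeof = 32, alignof = 8
0..1  f  (1B, 1-aligned)
1..2  format  (1B, 1-aligned)
2..4  -- padding (2B)
4..8  height  (4B, 4-aligned)
8..40  channels  (32B, 8-aligned)
within Point: g at 8
8 + 8 = 16

16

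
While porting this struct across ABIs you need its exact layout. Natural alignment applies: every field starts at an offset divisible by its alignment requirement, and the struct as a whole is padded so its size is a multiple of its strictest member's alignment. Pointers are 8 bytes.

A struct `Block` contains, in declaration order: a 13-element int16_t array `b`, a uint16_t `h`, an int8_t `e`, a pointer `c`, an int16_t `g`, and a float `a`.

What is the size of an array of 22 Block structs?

1056

b at 0 (size 26, align 2) → ends 26
h at 26 (size 2, align 2) → ends 28
e at 28 (size 1, align 1) → ends 29
pad 3 to align 8 for c
c at 32 (size 8, align 8) → ends 40
g at 40 (size 2, align 2) → ends 42
pad 2 to align 4 for a
a at 44 (size 4, align 4) → ends 48
total 48 bytes, alignment 8
array of 22: 22 × 48 = 1056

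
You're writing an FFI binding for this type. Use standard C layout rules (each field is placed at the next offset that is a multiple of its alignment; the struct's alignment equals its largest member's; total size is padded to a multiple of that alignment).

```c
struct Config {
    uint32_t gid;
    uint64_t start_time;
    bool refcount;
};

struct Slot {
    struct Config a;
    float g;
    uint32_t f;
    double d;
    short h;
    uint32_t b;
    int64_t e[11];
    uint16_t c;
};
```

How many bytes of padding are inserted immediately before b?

Config: @0: gid [4B, align 4] → 4; +4 pad (align 8); @8: start_time [8B, align 8] → 16; @16: refcount [1B, align 1] → 17; +7 tail pad (align 8); size 24, align 8
@0: a [24B, align 8] → 24
@24: g [4B, align 4] → 28
@28: f [4B, align 4] → 32
@32: d [8B, align 8] → 40
@40: h [2B, align 2] → 42
+2 pad (align 4)
@44: b [4B, align 4] → 48

2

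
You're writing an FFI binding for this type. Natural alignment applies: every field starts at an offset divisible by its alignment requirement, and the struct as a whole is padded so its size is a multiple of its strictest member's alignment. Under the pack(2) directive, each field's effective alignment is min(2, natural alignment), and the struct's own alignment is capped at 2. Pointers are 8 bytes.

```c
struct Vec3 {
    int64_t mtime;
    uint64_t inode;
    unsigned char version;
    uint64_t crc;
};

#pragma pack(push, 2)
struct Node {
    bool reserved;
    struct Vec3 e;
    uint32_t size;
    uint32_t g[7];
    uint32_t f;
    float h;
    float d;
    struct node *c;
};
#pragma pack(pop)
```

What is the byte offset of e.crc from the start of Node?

Vec3: @0: mtime [8B, align 8] → 8; @8: inode [8B, align 8] → 16; @16: version [1B, align 1] → 17; +7 pad (align 8); @24: crc [8B, align 8] → 32; size 32, align 8
@0: reserved [1B, align 1] → 1
+1 pad (align 2)
@2: e [32B, align 2] → 34
within Vec3: crc at 24
2 + 24 = 26

26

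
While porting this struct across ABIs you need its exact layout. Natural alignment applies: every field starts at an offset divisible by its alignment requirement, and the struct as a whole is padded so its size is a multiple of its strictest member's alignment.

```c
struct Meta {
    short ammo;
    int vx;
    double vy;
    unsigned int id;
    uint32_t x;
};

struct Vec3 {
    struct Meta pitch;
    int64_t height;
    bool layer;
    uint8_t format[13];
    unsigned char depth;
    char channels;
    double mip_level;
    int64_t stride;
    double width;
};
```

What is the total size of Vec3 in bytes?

72 bytes

Meta: ammo at 0 (size 2, align 2) → ends 2; pad 2 to align 4 for vx; vx at 4 (size 4, align 4) → ends 8; vy at 8 (size 8, align 8) → ends 16; id at 16 (size 4, align 4) → ends 20; x at 20 (size 4, align 4) → ends 24; total 24 bytes, alignment 8
pitch at 0 (size 24, align 8) → ends 24
height at 24 (size 8, align 8) → ends 32
layer at 32 (size 1, align 1) → ends 33
format at 33 (size 13, align 1) → ends 46
depth at 46 (size 1, align 1) → ends 47
channels at 47 (size 1, align 1) → ends 48
mip_level at 48 (size 8, align 8) → ends 56
stride at 56 (size 8, align 8) → ends 64
width at 64 (size 8, align 8) → ends 72
total 72 bytes, alignment 8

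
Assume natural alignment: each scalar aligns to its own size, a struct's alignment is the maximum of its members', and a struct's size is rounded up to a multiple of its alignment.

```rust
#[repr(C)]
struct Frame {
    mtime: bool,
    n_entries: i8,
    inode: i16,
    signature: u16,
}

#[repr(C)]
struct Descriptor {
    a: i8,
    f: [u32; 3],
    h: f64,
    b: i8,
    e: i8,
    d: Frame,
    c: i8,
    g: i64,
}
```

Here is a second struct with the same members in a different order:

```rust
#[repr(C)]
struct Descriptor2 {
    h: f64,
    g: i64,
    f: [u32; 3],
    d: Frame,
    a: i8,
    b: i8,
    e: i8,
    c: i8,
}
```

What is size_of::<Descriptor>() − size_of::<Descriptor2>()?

8

Frame: mtime at 0 (size 1, align 1) → ends 1; n_entries at 1 (size 1, align 1) → ends 2; inode at 2 (size 2, align 2) → ends 4; signature at 4 (size 2, align 2) → ends 6; total 6 bytes, alignment 2
a at 0 (size 1, align 1) → ends 1
pad 3 to align 4 for f
f at 4 (size 12, align 4) → ends 16
h at 16 (size 8, align 8) → ends 24
b at 24 (size 1, align 1) → ends 25
e at 25 (size 1, align 1) → ends 26
d at 26 (size 6, align 2) → ends 32
c at 32 (size 1, align 1) → ends 33
pad 7 to align 8 for g
g at 40 (size 8, align 8) → ends 48
total 48 bytes, alignment 8
— Descriptor2 —
h at 0 (size 8, align 8) → ends 8
g at 8 (size 8, align 8) → ends 16
f at 16 (size 12, align 4) → ends 28
d at 28 (size 6, align 2) → ends 34
a at 34 (size 1, align 1) → ends 35
b at 35 (size 1, align 1) → ends 36
e at 36 (size 1, align 1) → ends 37
c at 37 (size 1, align 1) → ends 38
tail pad 2 to reach multiple of 8
total 40 bytes, alignment 8
48 − 40 = 8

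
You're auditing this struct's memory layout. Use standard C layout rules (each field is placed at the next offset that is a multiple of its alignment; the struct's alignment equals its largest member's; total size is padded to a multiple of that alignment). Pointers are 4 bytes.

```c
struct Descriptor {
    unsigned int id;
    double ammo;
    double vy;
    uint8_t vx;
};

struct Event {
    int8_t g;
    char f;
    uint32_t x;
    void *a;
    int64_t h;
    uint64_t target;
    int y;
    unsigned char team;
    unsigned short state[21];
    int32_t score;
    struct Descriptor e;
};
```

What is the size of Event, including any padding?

Descriptor: id at 0 (size 4, align 4) → ends 4; pad 4 to align 8 for ammo; ammo at 8 (size 8, align 8) → ends 16; vy at 16 (size 8, align 8) → ends 24; vx at 24 (size 1, align 1) → ends 25; tail pad 7 to reach multiple of 8; total 32 bytes, alignment 8
g at 0 (size 1, align 1) → ends 1
f at 1 (size 1, align 1) → ends 2
pad 2 to align 4 for x
x at 4 (size 4, align 4) → ends 8
a at 8 (size 4, align 4) → ends 12
pad 4 to align 8 for h
h at 16 (size 8, align 8) → ends 24
target at 24 (size 8, align 8) → ends 32
y at 32 (size 4, align 4) → ends 36
team at 36 (size 1, align 1) → ends 37
pad 1 to align 2 for state
state at 38 (size 42, align 2) → ends 80
score at 80 (size 4, align 4) → ends 84
pad 4 to align 8 for e
e at 88 (size 32, align 8) → ends 120
total 120 bytes, alignment 8

120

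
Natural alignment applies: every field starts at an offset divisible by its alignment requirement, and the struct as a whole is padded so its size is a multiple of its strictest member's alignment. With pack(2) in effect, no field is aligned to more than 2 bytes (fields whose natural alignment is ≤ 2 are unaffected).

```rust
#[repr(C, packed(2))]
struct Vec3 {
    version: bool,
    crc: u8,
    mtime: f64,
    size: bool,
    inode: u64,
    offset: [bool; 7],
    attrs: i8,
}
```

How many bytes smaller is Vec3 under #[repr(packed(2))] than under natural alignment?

12

natural layout:
  0..1  version  (1B, 1-aligned)
  1..2  crc  (1B, 1-aligned)
  2..8  -- padding (6B)
  8..16  mtime  (8B, 8-aligned)
  16..17  size  (1B, 1-aligned)
  17..24  -- padding (7B)
  24..32  inode  (8B, 8-aligned)
  32..39  offset  (7B, 1-aligned)
  39..40  attrs  (1B, 1-aligned)
  sizeof = 40, alignof = 8
packed(2) layout:
  0..1  version  (1B, 1-aligned)
  1..2  crc  (1B, 1-aligned)
  2..10  mtime  (8B, 2-aligned)
  10..11  size  (1B, 1-aligned)
  11..12  -- padding (1B)
  12..20  inode  (8B, 2-aligned)
  20..27  offset  (7B, 1-aligned)
  27..28  attrs  (1B, 1-aligned)
  sizeof = 28, alignof = 2
40 − 28 = 12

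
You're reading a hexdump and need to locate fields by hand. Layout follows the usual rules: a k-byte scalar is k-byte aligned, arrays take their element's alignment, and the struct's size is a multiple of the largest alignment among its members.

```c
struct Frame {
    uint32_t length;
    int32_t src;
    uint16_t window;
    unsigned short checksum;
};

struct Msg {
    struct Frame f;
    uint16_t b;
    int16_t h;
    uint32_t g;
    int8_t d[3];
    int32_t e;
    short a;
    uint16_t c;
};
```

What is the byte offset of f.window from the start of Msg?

Frame: length at 0 (size 4, align 4) → ends 4; src at 4 (size 4, align 4) → ends 8; window at 8 (size 2, align 2) → ends 10; checksum at 10 (size 2, align 2) → ends 12; total 12 bytes, alignment 4
f at 0 (size 12, align 4) → ends 12
within Frame: window at 8
0 + 8 = 8

8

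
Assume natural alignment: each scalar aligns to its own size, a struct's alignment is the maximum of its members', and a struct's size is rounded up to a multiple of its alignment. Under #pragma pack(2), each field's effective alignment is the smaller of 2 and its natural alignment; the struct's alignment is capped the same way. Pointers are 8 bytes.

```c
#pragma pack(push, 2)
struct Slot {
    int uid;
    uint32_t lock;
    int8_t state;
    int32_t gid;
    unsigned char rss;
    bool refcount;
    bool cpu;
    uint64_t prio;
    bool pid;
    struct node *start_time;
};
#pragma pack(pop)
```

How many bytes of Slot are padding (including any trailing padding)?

3

0..4  uid  (4B, 2-aligned)
4..8  lock  (4B, 2-aligned)
8..9  state  (1B, 1-aligned)
9..10  -- padding (1B)
10..14  gid  (4B, 2-aligned)
14..15  rss  (1B, 1-aligned)
15..16  refcount  (1B, 1-aligned)
16..17  cpu  (1B, 1-aligned)
17..18  -- padding (1B)
18..26  prio  (8B, 2-aligned)
26..27  pid  (1B, 1-aligned)
27..28  -- padding (1B)
28..36  start_time  (8B, 2-aligned)
sizeof = 36, alignof = 2
data bytes 33, size 36 → padding 3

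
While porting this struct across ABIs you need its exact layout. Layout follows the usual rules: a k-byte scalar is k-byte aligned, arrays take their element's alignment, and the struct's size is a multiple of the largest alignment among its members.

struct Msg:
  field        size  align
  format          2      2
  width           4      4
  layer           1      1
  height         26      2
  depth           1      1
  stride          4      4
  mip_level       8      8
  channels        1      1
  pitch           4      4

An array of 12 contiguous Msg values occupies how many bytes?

@0: format [2B, align 2] → 2
+2 pad (align 4)
@4: width [4B, align 4] → 8
@8: layer [1B, align 1] → 9
+1 pad (align 2)
@10: height [26B, align 2] → 36
@36: depth [1B, align 1] → 37
+3 pad (align 4)
@40: stride [4B, align 4] → 44
+4 pad (align 8)
@48: mip_level [8B, align 8] → 56
@56: channels [1B, align 1] → 57
+3 pad (align 4)
@60: pitch [4B, align 4] → 64
size 64, align 8
array of 12: 12 × 64 = 768

768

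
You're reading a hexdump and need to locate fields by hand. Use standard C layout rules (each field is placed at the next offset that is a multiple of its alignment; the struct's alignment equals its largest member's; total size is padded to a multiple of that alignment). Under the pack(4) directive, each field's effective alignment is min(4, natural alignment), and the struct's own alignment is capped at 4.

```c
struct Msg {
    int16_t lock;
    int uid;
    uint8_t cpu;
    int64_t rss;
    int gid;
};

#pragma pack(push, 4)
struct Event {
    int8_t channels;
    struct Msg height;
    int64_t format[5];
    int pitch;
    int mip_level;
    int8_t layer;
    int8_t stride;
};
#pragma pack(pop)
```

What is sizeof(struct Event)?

88

Msg: 0..2  lock  (2B, 2-aligned); 2..4  -- padding (2B); 4..8  uid  (4B, 4-aligned); 8..9  cpu  (1B, 1-aligned); 9..16  -- padding (7B); 16..24  rss  (8B, 8-aligned); 24..28  gid  (4B, 4-aligned); 28..32  -- tail padding (4B); sizeof = 32, alignof = 8
0..1  channels  (1B, 1-aligned)
1..4  -- padding (3B)
4..36  height  (32B, 4-aligned)
36..76  format  (40B, 4-aligned)
76..80  pitch  (4B, 4-aligned)
80..84  mip_level  (4B, 4-aligned)
84..85  layer  (1B, 1-aligned)
85..86  stride  (1B, 1-aligned)
86..88  -- tail padding (2B)
sizeof = 88, alignof = 4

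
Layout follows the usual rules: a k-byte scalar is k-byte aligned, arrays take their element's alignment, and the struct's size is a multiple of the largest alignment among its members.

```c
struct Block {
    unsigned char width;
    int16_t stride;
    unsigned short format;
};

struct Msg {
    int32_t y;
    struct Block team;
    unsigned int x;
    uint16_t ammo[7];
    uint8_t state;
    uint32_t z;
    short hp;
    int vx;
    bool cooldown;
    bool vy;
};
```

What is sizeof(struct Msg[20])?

Block: @0: width [1B, align 1] → 1; +1 pad (align 2); @2: stride [2B, align 2] → 4; @4: format [2B, align 2] → 6; size 6, align 2
@0: y [4B, align 4] → 4
@4: team [6B, align 2] → 10
+2 pad (align 4)
@12: x [4B, align 4] → 16
@16: ammo [14B, align 2] → 30
@30: state [1B, align 1] → 31
+1 pad (align 4)
@32: z [4B, align 4] → 36
@36: hp [2B, align 2] → 38
+2 pad (align 4)
@40: vx [4B, align 4] → 44
@44: cooldown [1B, align 1] → 45
@45: vy [1B, align 1] → 46
+2 tail pad (align 4)
size 48, align 4
array of 20: 20 × 48 = 960

960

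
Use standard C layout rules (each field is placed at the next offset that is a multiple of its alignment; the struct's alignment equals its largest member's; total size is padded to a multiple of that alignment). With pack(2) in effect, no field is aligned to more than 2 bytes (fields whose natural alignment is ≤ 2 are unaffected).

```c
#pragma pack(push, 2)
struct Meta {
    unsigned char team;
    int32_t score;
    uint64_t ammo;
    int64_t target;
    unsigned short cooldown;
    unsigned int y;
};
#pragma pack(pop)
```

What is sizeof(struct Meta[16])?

448

team at 0 (size 1, align 1) → ends 1
pad 1 to align 2 for score
score at 2 (size 4, align 2) → ends 6
ammo at 6 (size 8, align 2) → ends 14
target at 14 (size 8, align 2) → ends 22
cooldown at 22 (size 2, align 2) → ends 24
y at 24 (size 4, align 2) → ends 28
total 28 bytes, alignment 2
array of 16: 16 × 28 = 448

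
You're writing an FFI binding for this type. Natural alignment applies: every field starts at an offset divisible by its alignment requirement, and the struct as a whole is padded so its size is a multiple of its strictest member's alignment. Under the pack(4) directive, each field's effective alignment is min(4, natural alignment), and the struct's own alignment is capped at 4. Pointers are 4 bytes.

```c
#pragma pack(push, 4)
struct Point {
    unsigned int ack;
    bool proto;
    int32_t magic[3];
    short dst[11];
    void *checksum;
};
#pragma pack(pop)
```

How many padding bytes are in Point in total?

5

0..4  ack  (4B, 4-aligned)
4..5  proto  (1B, 1-aligned)
5..8  -- padding (3B)
8..20  magic  (12B, 4-aligned)
20..42  dst  (22B, 2-aligned)
42..44  -- padding (2B)
44..48  checksum  (4B, 4-aligned)
sizeof = 48, alignof = 4
data bytes 43, size 48 → padding 5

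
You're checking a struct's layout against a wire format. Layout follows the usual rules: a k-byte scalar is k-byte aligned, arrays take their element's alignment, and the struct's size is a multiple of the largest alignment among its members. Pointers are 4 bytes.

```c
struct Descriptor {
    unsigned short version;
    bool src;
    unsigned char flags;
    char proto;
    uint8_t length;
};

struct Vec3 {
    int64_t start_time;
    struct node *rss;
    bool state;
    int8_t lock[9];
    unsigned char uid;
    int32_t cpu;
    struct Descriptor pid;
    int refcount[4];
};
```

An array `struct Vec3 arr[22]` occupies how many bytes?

1232

Descriptor: @0: version [2B, align 2] → 2; @2: src [1B, align 1] → 3; @3: flags [1B, align 1] → 4; @4: proto [1B, align 1] → 5; @5: length [1B, align 1] → 6; size 6, align 2
@0: start_time [8B, align 8] → 8
@8: rss [4B, align 4] → 12
@12: state [1B, align 1] → 13
@13: lock [9B, align 1] → 22
@22: uid [1B, align 1] → 23
+1 pad (align 4)
@24: cpu [4B, align 4] → 28
@28: pid [6B, align 2] → 34
+2 pad (align 4)
@36: refcount [16B, align 4] → 52
+4 tail pad (align 8)
size 56, align 8
array of 22: 22 × 56 = 1232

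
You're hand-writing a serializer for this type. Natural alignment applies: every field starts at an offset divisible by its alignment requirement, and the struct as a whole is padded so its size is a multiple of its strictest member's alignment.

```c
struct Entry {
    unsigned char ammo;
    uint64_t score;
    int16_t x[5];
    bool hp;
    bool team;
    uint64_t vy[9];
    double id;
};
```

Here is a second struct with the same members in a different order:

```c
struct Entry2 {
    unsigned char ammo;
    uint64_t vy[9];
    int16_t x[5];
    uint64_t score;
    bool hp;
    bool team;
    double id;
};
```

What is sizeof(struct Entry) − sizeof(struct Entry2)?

-8

@0: ammo [1B, align 1] → 1
+7 pad (align 8)
@8: score [8B, align 8] → 16
@16: x [10B, align 2] → 26
@26: hp [1B, align 1] → 27
@27: team [1B, align 1] → 28
+4 pad (align 8)
@32: vy [72B, align 8] → 104
@104: id [8B, align 8] → 112
size 112, align 8
— Entry2 —
@0: ammo [1B, align 1] → 1
+7 pad (align 8)
@8: vy [72B, align 8] → 80
@80: x [10B, align 2] → 90
+6 pad (align 8)
@96: score [8B, align 8] → 104
@104: hp [1B, align 1] → 105
@105: team [1B, align 1] → 106
+6 pad (align 8)
@112: id [8B, align 8] → 120
size 120, align 8
112 − 120 = -8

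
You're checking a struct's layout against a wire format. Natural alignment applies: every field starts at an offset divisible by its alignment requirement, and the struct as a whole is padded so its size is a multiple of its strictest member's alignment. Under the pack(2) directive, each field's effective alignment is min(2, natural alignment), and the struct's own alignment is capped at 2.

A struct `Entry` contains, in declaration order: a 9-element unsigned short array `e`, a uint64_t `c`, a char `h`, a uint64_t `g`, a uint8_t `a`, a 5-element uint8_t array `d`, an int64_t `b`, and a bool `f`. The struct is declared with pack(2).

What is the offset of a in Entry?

36

0..18  e  (18B, 2-aligned)
18..26  c  (8B, 2-aligned)
26..27  h  (1B, 1-aligned)
27..28  -- padding (1B)
28..36  g  (8B, 2-aligned)
36..37  a  (1B, 1-aligned)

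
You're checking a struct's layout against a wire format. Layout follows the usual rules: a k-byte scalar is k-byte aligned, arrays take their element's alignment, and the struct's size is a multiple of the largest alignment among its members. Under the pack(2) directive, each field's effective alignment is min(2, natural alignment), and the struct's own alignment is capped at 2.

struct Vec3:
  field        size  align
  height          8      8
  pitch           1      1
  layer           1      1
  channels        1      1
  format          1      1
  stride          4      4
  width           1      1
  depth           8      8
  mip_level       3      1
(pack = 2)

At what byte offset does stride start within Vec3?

12

height at 0 (size 8, align 2) → ends 8
pitch at 8 (size 1, align 1) → ends 9
layer at 9 (size 1, align 1) → ends 10
channels at 10 (size 1, align 1) → ends 11
format at 11 (size 1, align 1) → ends 12
stride at 12 (size 4, align 2) → ends 16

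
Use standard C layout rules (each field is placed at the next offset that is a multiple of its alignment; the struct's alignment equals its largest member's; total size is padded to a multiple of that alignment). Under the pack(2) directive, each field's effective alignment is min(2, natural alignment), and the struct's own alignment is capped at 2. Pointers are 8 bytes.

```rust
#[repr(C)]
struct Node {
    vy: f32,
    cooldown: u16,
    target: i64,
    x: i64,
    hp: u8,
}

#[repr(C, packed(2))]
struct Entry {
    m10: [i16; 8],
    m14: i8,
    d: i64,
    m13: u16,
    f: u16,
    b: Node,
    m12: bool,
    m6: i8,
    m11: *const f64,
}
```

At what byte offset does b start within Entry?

Node: 0..4  vy  (4B, 4-aligned); 4..6  cooldown  (2B, 2-aligned); 6..8  -- padding (2B); 8..16  target  (8B, 8-aligned); 16..24  x  (8B, 8-aligned); 24..25  hp  (1B, 1-aligned); 25..32  -- tail padding (7B); sizeof = 32, alignof = 8
0..16  m10  (16B, 2-aligned)
16..17  m14  (1B, 1-aligned)
17..18  -- padding (1B)
18..26  d  (8B, 2-aligned)
26..28  m13  (2B, 2-aligned)
28..30  f  (2B, 2-aligned)
30..62  b  (32B, 2-aligned)

30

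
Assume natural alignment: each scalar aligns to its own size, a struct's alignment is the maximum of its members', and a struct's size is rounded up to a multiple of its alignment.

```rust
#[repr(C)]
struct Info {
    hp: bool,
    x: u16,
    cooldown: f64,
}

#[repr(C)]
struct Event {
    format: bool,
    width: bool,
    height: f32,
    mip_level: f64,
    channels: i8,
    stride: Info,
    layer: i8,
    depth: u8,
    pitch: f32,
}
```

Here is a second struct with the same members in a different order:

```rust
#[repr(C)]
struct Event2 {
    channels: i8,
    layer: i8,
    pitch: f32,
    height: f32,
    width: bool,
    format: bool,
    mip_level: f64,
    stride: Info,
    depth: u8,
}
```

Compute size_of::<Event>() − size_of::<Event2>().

0

Info: hp at 0 (size 1, align 1) → ends 1; pad 1 to align 2 for x; x at 2 (size 2, align 2) → ends 4; pad 4 to align 8 for cooldown; cooldown at 8 (size 8, align 8) → ends 16; total 16 bytes, alignment 8
format at 0 (size 1, align 1) → ends 1
width at 1 (size 1, align 1) → ends 2
pad 2 to align 4 for height
height at 4 (size 4, align 4) → ends 8
mip_level at 8 (size 8, align 8) → ends 16
channels at 16 (size 1, align 1) → ends 17
pad 7 to align 8 for stride
stride at 24 (size 16, align 8) → ends 40
layer at 40 (size 1, align 1) → ends 41
depth at 41 (size 1, align 1) → ends 42
pad 2 to align 4 for pitch
pitch at 44 (size 4, align 4) → ends 48
total 48 bytes, alignment 8
— Event2 —
channels at 0 (size 1, align 1) → ends 1
layer at 1 (size 1, align 1) → ends 2
pad 2 to align 4 for pitch
pitch at 4 (size 4, align 4) → ends 8
height at 8 (size 4, align 4) → ends 12
width at 12 (size 1, align 1) → ends 13
format at 13 (size 1, align 1) → ends 14
pad 2 to align 8 for mip_level
mip_level at 16 (size 8, align 8) → ends 24
stride at 24 (size 16, align 8) → ends 40
depth at 40 (size 1, align 1) → ends 41
tail pad 7 to reach multiple of 8
total 48 bytes, alignment 8
48 − 48 = 0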